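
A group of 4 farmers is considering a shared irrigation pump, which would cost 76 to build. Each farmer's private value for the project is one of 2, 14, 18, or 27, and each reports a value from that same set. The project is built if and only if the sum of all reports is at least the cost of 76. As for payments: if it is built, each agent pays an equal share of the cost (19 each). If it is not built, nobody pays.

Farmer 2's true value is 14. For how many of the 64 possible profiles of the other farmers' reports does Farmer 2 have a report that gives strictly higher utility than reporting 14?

9

Others report (14, 27, 27): truth gives -5; report 2 gives 0 > -5. Violating.
Others report (18, 18, 27): truth gives -5; report 2 gives 0 > -5. Violating.
Others report (18, 27, 18): truth gives -5; report 2 gives 0 > -5. Violating.
Others report (18, 27, 27): truth gives -5; report 2 gives 0 > -5. Violating.
Others report (2, 2, 2): truth gives 0; no alternative beats it.
Others report (2, 2, 14): truth gives 0; no alternative beats it.
(Checking all 64 profiles: 9 have a profitable deviation, 55 do not.)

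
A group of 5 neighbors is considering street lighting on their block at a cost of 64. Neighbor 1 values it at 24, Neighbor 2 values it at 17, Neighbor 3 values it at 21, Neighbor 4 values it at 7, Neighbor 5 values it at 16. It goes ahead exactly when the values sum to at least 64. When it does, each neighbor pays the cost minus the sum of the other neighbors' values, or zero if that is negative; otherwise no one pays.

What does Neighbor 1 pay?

3

Total value 85 ≥ cost 64, so the project is built.
The other neighbors' values sum to 61.
Cost minus that sum is 64 - 61 = 3.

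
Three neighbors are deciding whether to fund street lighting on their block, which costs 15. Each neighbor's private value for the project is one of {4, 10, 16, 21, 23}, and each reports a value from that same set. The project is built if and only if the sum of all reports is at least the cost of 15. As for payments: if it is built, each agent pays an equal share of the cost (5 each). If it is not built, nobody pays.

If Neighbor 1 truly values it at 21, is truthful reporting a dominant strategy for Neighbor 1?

Yes

Check each profile of the others' reports and compare truth against every alternative report.
Others report (4, 4): truth gives 16, best alternative gives 16.
Others report (4, 10): truth gives 16, best alternative gives 16.
Others report (4, 16): truth gives 16, best alternative gives 16.
Others report (4, 21): truth gives 16, best alternative gives 16.
Others report (4, 23): truth gives 16, best alternative gives 16.
Others report (10, 4): truth gives 16, best alternative gives 16.
(Remaining 19 profiles checked similarly; truth is weakly best in each.)
In every case the truthful report is at least as good as any alternative, so it is a dominant strategy.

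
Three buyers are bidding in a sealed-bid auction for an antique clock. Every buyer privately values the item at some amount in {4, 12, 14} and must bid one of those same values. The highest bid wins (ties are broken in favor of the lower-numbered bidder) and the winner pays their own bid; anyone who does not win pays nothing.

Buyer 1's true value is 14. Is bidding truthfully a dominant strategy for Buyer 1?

No

Consider the case where Buyer 2 bids 4 and Buyer 3 bids 4.
Truthful bid 14: wins, pays 14, utility 14 - 14 = 0.
Bid 4 instead: wins, pays 4, utility 14 - 4 = 10.
Since 10 > 0, bidding 4 is strictly better here, so truthful bidding is not dominant.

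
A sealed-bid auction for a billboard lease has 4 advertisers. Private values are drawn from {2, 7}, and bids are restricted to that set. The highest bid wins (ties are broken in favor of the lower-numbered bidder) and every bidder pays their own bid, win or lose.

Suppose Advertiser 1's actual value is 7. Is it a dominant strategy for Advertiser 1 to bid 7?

Consider the case where Advertiser 2 bids 2, Advertiser 3 bids 2 and Advertiser 4 bids 2.
Truthful bid 7: wins, pays 7, utility 7 - 7 = 0.
Bid 2 instead: wins, pays 2, utility 7 - 2 = 5.
Since 5 > 0, bidding 2 is strictly better here, so truthful bidding is not dominant.

No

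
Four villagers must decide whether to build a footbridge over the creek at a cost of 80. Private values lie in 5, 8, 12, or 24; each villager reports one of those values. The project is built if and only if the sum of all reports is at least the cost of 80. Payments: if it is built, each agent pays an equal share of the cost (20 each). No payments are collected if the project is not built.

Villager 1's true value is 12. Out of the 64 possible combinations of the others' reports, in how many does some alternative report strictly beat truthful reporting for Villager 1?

Others report (24, 24, 24): truth gives -8; report 5 gives 0 > -8. Violating.
Others report (5, 5, 5): truth gives 0; no alternative beats it.
Others report (5, 5, 8): truth gives 0; no alternative beats it.
(Checking all 64 profiles: 1 has a profitable deviation, 63 do not.)

1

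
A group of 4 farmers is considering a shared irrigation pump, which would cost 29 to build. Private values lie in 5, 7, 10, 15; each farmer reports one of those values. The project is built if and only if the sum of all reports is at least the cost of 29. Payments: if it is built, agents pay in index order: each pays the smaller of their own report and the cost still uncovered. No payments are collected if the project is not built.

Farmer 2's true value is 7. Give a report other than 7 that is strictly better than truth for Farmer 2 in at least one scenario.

Suppose Farmer 1 reports 5, Farmer 3 reports 5 and Farmer 4 reports 15.
Report 7: project built, pays 7, utility 7 - 7 = 0.
Report 5: project built, pays 5, utility 7 - 5 = 2.
So reporting 5 beats truth here (2 > 0).

5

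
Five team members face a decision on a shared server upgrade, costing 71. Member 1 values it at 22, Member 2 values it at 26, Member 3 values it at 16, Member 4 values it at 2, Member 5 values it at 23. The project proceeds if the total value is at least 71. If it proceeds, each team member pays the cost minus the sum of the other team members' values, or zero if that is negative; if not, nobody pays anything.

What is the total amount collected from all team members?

17

Total value 89 ≥ cost 71, so it is built.
Member 1: others sum to 67; max(0, 71 - 67) = 4.
Member 2: others sum to 63; max(0, 71 - 63) = 8.
Member 3: others sum to 73; max(0, 71 - 73) = 0.
Member 4: others sum to 87; max(0, 71 - 87) = 0.
Member 5: others sum to 66; max(0, 71 - 66) = 5.
Total collected = 4 + 8 + 0 + 0 + 5 = 17.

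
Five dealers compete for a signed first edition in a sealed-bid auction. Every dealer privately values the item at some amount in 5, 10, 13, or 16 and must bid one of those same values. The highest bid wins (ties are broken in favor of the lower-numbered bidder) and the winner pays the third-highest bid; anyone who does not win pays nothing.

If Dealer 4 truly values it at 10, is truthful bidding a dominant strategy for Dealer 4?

No

Consider the case where Dealer 1 bids 5, Dealer 2 bids 5, Dealer 3 bids 5 and Dealer 5 bids 13.
Truthful bid 10: loses, pays 0, utility 0.
Bid 13 instead: wins, pays 5, utility 10 - 5 = 5.
Since 5 > 0, bidding 13 is strictly better here, so truthful bidding is not dominant.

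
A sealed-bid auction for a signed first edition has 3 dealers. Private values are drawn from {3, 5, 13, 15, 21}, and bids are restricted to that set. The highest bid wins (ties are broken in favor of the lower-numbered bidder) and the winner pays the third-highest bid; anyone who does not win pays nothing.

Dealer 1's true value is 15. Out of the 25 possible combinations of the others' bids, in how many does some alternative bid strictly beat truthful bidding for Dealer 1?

6

Others bid (3, 21): truth gives 0; bid 21 gives 12 > 0. Violating.
Others bid (5, 21): truth gives 0; bid 21 gives 10 > 0. Violating.
Others bid (13, 21): truth gives 0; bid 21 gives 2 > 0. Violating.
Others bid (21, 3): truth gives 0; bid 21 gives 12 > 0. Violating.
Others bid (3, 3): truth gives 12; no alternative beats it.
Others bid (3, 5): truth gives 12; no alternative beats it.
(Checking all 25 profiles: 6 have a profitable deviation, 19 do not.)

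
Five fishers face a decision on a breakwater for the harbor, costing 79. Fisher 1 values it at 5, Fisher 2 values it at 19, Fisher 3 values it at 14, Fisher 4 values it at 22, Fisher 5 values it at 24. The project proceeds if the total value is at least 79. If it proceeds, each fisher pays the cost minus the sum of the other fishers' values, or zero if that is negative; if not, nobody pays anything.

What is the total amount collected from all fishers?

Total value 84 ≥ cost 79, so it is built.
Fisher 1: others sum to 79; max(0, 79 - 79) = 0.
Fisher 2: others sum to 65; max(0, 79 - 65) = 14.
Fisher 3: others sum to 70; max(0, 79 - 70) = 9.
Fisher 4: others sum to 62; max(0, 79 - 62) = 17.
Fisher 5: others sum to 60; max(0, 79 - 60) = 19.
Total collected = 0 + 14 + 9 + 17 + 19 = 59.

59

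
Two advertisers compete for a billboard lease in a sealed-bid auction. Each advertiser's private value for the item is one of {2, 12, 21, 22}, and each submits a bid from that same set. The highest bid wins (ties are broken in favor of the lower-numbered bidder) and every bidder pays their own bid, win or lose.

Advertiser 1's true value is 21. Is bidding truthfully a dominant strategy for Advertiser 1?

No

Consider the case where Advertiser 2 bids 2.
Truthful bid 21: wins, pays 21, utility 21 - 21 = 0.
Bid 2 instead: wins, pays 2, utility 21 - 2 = 19.
Since 19 > 0, bidding 2 is strictly better here, so truthful bidding is not dominant.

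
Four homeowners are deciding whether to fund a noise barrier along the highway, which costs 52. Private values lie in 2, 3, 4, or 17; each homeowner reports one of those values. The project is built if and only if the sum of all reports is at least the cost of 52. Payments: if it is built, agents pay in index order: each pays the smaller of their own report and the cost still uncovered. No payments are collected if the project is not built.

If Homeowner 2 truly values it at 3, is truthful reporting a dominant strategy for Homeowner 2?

No

Consider the case where Homeowner 1 reports 17, Homeowner 3 reports 17 and Homeowner 4 reports 17.
Truthful report 3: project built, pays 3, utility 3 - 3 = 0.
Report 2 instead: project built, pays 2, utility 3 - 2 = 1.
Since 1 > 0, reporting 2 is strictly better here, so truthful reporting is not dominant.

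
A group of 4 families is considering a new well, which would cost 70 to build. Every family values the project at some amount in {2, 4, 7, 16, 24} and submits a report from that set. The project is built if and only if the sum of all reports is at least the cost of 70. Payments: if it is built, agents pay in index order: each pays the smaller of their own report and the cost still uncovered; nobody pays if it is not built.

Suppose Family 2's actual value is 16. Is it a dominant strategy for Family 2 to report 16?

No

Consider the case where Family 1 reports 16, Family 3 reports 24 and Family 4 reports 24.
Truthful report 16: project built, pays 16, utility 16 - 16 = 0.
Report 7 instead: project built, pays 7, utility 16 - 7 = 9.
Since 9 > 0, reporting 7 is strictly better here, so truthful reporting is not dominant.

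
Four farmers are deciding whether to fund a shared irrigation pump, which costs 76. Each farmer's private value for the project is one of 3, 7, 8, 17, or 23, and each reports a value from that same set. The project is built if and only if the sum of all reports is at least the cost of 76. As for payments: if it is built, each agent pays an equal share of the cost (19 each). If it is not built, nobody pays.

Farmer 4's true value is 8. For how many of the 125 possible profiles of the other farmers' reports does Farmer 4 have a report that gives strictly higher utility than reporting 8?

1

Others report (23, 23, 23): truth gives -11; report 3 gives 0 > -11. Violating.
Others report (3, 3, 3): truth gives 0; no alternative beats it.
Others report (3, 3, 7): truth gives 0; no alternative beats it.
(Checking all 125 profiles: 1 has a profitable deviation, 124 do not.)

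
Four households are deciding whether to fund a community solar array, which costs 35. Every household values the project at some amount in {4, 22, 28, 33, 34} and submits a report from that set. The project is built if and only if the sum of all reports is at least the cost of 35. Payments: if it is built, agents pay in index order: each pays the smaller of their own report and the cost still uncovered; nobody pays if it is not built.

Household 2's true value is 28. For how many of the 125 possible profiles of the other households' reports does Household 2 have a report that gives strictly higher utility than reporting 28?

73

Others report (4, 4, 22): truth gives 0; report 22 gives 6 > 0. Violating.
Others report (4, 4, 28): truth gives 0; report 4 gives 24 > 0. Violating.
Others report (4, 4, 33): truth gives 0; report 4 gives 24 > 0. Violating.
Others report (4, 4, 34): truth gives 0; report 4 gives 24 > 0. Violating.
Others report (4, 4, 4): truth gives 0; no alternative beats it.
Others report (22, 4, 4): truth gives 15; no alternative beats it.
(Checking all 125 profiles: 73 have a profitable deviation, 52 do not.)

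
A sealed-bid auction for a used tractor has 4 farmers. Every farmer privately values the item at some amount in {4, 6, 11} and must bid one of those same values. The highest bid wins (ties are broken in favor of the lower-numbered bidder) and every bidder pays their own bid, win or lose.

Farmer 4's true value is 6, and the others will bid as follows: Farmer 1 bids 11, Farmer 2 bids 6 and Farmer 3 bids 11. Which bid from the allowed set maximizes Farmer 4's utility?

4

Bid 4: loses but pays 4, utility -4.
Bid 6: loses but pays 6, utility -6.
Bid 11: loses but pays 11, utility -11.
The best choice is 4 with utility -4.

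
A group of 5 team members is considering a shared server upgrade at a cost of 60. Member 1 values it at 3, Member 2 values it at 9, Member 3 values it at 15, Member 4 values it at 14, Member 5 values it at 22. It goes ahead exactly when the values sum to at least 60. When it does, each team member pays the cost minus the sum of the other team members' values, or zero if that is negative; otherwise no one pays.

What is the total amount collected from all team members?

Total value 63 ≥ cost 60, so it is built.
Member 1: others sum to 60; max(0, 60 - 60) = 0.
Member 2: others sum to 54; max(0, 60 - 54) = 6.
Member 3: others sum to 48; max(0, 60 - 48) = 12.
Member 4: others sum to 49; max(0, 60 - 49) = 11.
Member 5: others sum to 41; max(0, 60 - 41) = 19.
Total collected = 0 + 6 + 12 + 11 + 19 = 48.

48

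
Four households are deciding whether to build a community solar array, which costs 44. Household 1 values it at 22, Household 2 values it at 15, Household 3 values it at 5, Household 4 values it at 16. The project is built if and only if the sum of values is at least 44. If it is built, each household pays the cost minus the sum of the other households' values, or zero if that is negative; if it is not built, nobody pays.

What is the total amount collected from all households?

Total value 58 ≥ cost 44, so it is built.
Household 1: others sum to 36; max(0, 44 - 36) = 8.
Household 2: others sum to 43; max(0, 44 - 43) = 1.
Household 3: others sum to 53; max(0, 44 - 53) = 0.
Household 4: others sum to 42; max(0, 44 - 42) = 2.
Total collected = 8 + 1 + 0 + 2 = 11.

11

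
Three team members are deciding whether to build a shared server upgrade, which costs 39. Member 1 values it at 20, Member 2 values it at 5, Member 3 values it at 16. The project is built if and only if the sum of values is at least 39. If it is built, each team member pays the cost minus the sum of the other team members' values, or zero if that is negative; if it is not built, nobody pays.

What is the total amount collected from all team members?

35

Total value 41 ≥ cost 39, so it is built.
Member 1: others sum to 21; max(0, 39 - 21) = 18.
Member 2: others sum to 36; max(0, 39 - 36) = 3.
Member 3: others sum to 25; max(0, 39 - 25) = 14.
Total collected = 18 + 3 + 14 = 35.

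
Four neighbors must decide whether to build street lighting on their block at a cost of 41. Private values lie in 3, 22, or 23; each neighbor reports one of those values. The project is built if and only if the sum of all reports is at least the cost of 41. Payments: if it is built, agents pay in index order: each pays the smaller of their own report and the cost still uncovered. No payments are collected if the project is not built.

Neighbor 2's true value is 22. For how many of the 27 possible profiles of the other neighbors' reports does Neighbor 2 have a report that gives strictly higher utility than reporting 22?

Others report (3, 22, 22): truth gives 0; report 3 gives 19 > 0. Violating.
Others report (3, 22, 23): truth gives 0; report 3 gives 19 > 0. Violating.
Others report (3, 23, 22): truth gives 0; report 3 gives 19 > 0. Violating.
Others report (3, 23, 23): truth gives 0; report 3 gives 19 > 0. Violating.
Others report (3, 3, 3): truth gives 0; no alternative beats it.
Others report (3, 3, 22): truth gives 0; no alternative beats it.
(Checking all 27 profiles: 20 have a profitable deviation, 7 do not.)

20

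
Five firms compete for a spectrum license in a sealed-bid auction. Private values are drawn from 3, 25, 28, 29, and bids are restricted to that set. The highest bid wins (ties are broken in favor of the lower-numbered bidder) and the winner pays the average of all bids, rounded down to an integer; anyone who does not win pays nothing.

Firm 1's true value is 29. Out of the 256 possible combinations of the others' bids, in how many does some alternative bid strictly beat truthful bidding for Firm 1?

Others bid (3, 3, 3, 3): truth gives 21; bid 3 gives 26 > 21. Violating.
Others bid (3, 3, 3, 25): truth gives 17; bid 25 gives 18 > 17. Violating.
Others bid (3, 3, 25, 3): truth gives 17; bid 25 gives 18 > 17. Violating.
Others bid (3, 3, 25, 25): truth gives 12; bid 25 gives 13 > 12. Violating.
Others bid (3, 3, 3, 28): truth gives 16; no alternative beats it.
Others bid (3, 3, 3, 29): truth gives 16; no alternative beats it.
(Checking all 256 profiles: 33 have a profitable deviation, 223 do not.)

33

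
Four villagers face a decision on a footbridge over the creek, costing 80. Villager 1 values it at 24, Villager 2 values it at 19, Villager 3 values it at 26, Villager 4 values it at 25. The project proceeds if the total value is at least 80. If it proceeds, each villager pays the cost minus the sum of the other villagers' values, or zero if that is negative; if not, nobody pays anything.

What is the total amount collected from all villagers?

Total value 94 ≥ cost 80, so it is built.
Villager 1: others sum to 70; max(0, 80 - 70) = 10.
Villager 2: others sum to 75; max(0, 80 - 75) = 5.
Villager 3: others sum to 68; max(0, 80 - 68) = 12.
Villager 4: others sum to 69; max(0, 80 - 69) = 11.
Total collected = 10 + 5 + 12 + 11 = 38.

38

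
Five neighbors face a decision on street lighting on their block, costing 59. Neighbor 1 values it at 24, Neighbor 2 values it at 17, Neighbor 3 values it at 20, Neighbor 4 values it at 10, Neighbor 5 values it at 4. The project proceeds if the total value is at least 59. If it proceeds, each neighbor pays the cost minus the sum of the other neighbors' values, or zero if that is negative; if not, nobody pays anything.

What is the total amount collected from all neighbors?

13

Total value 75 ≥ cost 59, so it is built.
Neighbor 1: others sum to 51; max(0, 59 - 51) = 8.
Neighbor 2: others sum to 58; max(0, 59 - 58) = 1.
Neighbor 3: others sum to 55; max(0, 59 - 55) = 4.
Neighbor 4: others sum to 65; max(0, 59 - 65) = 0.
Neighbor 5: others sum to 71; max(0, 59 - 71) = 0.
Total collected = 8 + 1 + 4 + 0 + 0 = 13.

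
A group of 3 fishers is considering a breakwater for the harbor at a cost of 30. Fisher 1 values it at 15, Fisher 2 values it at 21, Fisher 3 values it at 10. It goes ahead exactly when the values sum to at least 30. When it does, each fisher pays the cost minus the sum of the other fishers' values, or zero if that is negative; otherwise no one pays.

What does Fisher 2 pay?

Total value 46 ≥ cost 30, so the project is built.
The other fishers' values sum to 25.
Cost minus that sum is 30 - 25 = 5.

5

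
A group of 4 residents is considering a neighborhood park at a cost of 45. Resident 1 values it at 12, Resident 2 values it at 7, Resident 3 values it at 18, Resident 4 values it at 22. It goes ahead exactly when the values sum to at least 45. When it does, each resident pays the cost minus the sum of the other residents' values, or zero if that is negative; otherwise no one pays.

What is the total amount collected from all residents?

12

Total value 59 ≥ cost 45, so it is built.
Resident 1: others sum to 47; max(0, 45 - 47) = 0.
Resident 2: others sum to 52; max(0, 45 - 52) = 0.
Resident 3: others sum to 41; max(0, 45 - 41) = 4.
Resident 4: others sum to 37; max(0, 45 - 37) = 8.
Total collected = 0 + 0 + 4 + 8 = 12.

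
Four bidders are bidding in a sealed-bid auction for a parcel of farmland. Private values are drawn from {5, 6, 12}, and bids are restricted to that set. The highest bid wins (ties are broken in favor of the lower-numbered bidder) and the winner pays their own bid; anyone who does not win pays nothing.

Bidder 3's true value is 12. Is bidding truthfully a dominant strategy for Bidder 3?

No

Consider the case where Bidder 1 bids 5, Bidder 2 bids 5 and Bidder 4 bids 5.
Truthful bid 12: wins, pays 12, utility 12 - 12 = 0.
Bid 6 instead: wins, pays 6, utility 12 - 6 = 6.
Since 6 > 0, bidding 6 is strictly better here, so truthful bidding is not dominant.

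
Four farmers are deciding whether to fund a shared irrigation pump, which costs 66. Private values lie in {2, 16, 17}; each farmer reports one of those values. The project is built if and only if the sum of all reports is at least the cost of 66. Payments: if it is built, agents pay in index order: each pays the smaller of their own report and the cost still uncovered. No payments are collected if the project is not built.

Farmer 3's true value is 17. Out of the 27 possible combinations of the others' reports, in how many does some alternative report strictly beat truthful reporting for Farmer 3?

Others report (16, 17, 17): truth gives 0; report 16 gives 1 > 0. Violating.
Others report (17, 16, 17): truth gives 0; report 16 gives 1 > 0. Violating.
Others report (17, 17, 16): truth gives 0; report 16 gives 1 > 0. Violating.
Others report (17, 17, 17): truth gives 0; report 16 gives 1 > 0. Violating.
Others report (2, 2, 2): truth gives 0; no alternative beats it.
Others report (2, 2, 16): truth gives 0; no alternative beats it.
(Checking all 27 profiles: 4 have a profitable deviation, 23 do not.)

4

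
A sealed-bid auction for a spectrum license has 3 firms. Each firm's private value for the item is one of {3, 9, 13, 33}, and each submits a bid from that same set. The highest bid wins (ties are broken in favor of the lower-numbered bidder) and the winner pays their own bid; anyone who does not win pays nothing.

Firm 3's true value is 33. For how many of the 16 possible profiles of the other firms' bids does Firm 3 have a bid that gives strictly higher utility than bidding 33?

Others bid (3, 3): truth gives 0; bid 9 gives 24 > 0. Violating.
Others bid (3, 9): truth gives 0; bid 13 gives 20 > 0. Violating.
Others bid (9, 3): truth gives 0; bid 13 gives 20 > 0. Violating.
Others bid (9, 9): truth gives 0; bid 13 gives 20 > 0. Violating.
Others bid (3, 13): truth gives 0; no alternative beats it.
Others bid (3, 33): truth gives 0; no alternative beats it.
(Checking all 16 profiles: 4 have a profitable deviation, 12 do not.)

4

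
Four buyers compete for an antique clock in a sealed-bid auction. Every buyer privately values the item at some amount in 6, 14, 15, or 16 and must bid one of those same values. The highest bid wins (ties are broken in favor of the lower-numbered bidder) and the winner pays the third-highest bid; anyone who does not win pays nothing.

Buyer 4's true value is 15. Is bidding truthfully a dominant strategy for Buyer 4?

Consider the case where Buyer 1 bids 6, Buyer 2 bids 6 and Buyer 3 bids 15.
Truthful bid 15: loses, pays 0, utility 0.
Bid 16 instead: wins, pays 6, utility 15 - 6 = 9.
Since 9 > 0, bidding 16 is strictly better here, so truthful bidding is not dominant.

No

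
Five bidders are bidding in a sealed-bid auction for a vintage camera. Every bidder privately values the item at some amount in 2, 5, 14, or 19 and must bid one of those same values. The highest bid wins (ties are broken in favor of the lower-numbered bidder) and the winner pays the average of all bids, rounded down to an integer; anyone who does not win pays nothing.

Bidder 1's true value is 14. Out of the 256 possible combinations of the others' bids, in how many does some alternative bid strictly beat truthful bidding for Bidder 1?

132

Others bid (2, 2, 2, 2): truth gives 10; bid 2 gives 12 > 10. Violating.
Others bid (2, 2, 2, 5): truth gives 9; bid 5 gives 11 > 9. Violating.
Others bid (2, 2, 2, 19): truth gives 0; bid 19 gives 6 > 0. Violating.
Others bid (2, 2, 5, 2): truth gives 9; bid 5 gives 11 > 9. Violating.
Others bid (2, 2, 2, 14): truth gives 8; no alternative beats it.
Others bid (2, 2, 5, 14): truth gives 7; no alternative beats it.
(Checking all 256 profiles: 132 have a profitable deviation, 124 do not.)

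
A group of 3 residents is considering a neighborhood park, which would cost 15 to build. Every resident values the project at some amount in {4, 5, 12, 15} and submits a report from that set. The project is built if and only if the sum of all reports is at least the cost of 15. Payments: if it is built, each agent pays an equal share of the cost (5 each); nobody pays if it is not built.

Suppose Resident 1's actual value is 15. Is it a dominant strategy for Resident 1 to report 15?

Check each profile of the others' reports and compare truth against every alternative report.
Others report (4, 4): truth gives 10, best alternative gives 10.
Others report (4, 5): truth gives 10, best alternative gives 10.
Others report (4, 12): truth gives 10, best alternative gives 10.
Others report (4, 15): truth gives 10, best alternative gives 10.
Others report (5, 4): truth gives 10, best alternative gives 10.
Others report (5, 5): truth gives 10, best alternative gives 10.
(Remaining 10 profiles checked similarly; truth is weakly best in each.)
In every case the truthful report is at least as good as any alternative, so it is a dominant strategy.

Yes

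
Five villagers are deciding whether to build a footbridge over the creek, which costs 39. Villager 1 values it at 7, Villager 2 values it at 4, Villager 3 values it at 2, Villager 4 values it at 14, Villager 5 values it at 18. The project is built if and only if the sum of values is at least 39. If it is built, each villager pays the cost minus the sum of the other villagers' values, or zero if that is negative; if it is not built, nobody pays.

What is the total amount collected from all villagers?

Total value 45 ≥ cost 39, so it is built.
Villager 1: others sum to 38; max(0, 39 - 38) = 1.
Villager 2: others sum to 41; max(0, 39 - 41) = 0.
Villager 3: others sum to 43; max(0, 39 - 43) = 0.
Villager 4: others sum to 31; max(0, 39 - 31) = 8.
Villager 5: others sum to 27; max(0, 39 - 27) = 12.
Total collected = 1 + 0 + 0 + 8 + 12 = 21.

21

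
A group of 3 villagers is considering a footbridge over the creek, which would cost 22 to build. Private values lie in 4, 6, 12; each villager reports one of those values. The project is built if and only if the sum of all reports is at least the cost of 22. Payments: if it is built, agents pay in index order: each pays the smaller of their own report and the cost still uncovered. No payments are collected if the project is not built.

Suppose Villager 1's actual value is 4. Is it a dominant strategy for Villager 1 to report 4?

Check each profile of the others' reports and compare truth against every alternative report.
Others report (4, 12): truth gives 0, best alternative gives -2.
Others report (6, 12): truth gives 0, best alternative gives -2.
Others report (12, 4): truth gives 0, best alternative gives -2.
Others report (12, 6): truth gives 0, best alternative gives -2.
Others report (12, 12): truth gives 0, best alternative gives -2.
Others report (4, 4): truth gives 0, best alternative gives 0.
(Remaining 3 profiles checked similarly; truth is weakly best in each.)
In every case the truthful report is at least as good as any alternative, so it is a dominant strategy.

Yes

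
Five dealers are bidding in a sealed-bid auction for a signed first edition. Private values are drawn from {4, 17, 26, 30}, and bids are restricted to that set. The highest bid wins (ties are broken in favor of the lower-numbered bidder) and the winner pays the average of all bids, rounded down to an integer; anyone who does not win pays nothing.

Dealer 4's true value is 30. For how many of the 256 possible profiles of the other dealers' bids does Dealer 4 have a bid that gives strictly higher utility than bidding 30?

18

Others bid (4, 4, 4, 4): truth gives 21; bid 17 gives 24 > 21. Violating.
Others bid (4, 4, 4, 17): truth gives 19; bid 17 gives 21 > 19. Violating.
Others bid (4, 4, 4, 26): truth gives 17; bid 26 gives 18 > 17. Violating.
Others bid (4, 4, 17, 17): truth gives 16; bid 26 gives 17 > 16. Violating.
Others bid (4, 4, 4, 30): truth gives 16; no alternative beats it.
Others bid (4, 4, 17, 4): truth gives 19; no alternative beats it.
(Checking all 256 profiles: 18 have a profitable deviation, 238 do not.)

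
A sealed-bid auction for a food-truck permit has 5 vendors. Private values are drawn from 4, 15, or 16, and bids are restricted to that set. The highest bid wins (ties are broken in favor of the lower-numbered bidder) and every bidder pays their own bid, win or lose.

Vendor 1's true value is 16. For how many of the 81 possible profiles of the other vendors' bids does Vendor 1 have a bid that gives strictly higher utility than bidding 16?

Others bid (4, 4, 4, 4): truth gives 0; bid 4 gives 12 > 0. Violating.
Others bid (4, 4, 4, 15): truth gives 0; bid 15 gives 1 > 0. Violating.
Others bid (4, 4, 15, 4): truth gives 0; bid 15 gives 1 > 0. Violating.
Others bid (4, 4, 15, 15): truth gives 0; bid 15 gives 1 > 0. Violating.
Others bid (4, 4, 4, 16): truth gives 0; no alternative beats it.
Others bid (4, 4, 15, 16): truth gives 0; no alternative beats it.
(Checking all 81 profiles: 16 have a profitable deviation, 65 do not.)

16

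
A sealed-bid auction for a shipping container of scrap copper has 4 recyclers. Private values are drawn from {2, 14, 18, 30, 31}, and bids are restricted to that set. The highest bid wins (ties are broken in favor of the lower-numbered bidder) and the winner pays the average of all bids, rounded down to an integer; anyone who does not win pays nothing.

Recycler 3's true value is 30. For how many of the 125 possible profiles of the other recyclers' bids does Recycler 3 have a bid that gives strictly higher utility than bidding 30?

Others bid (2, 2, 2): truth gives 21; bid 14 gives 25 > 21. Violating.
Others bid (2, 2, 14): truth gives 18; bid 14 gives 22 > 18. Violating.
Others bid (2, 2, 18): truth gives 17; bid 18 gives 20 > 17. Violating.
Others bid (2, 2, 31): truth gives 0; bid 31 gives 14 > 0. Violating.
Others bid (2, 2, 30): truth gives 14; no alternative beats it.
Others bid (2, 14, 30): truth gives 11; no alternative beats it.
(Checking all 125 profiles: 54 have a profitable deviation, 71 do not.)

54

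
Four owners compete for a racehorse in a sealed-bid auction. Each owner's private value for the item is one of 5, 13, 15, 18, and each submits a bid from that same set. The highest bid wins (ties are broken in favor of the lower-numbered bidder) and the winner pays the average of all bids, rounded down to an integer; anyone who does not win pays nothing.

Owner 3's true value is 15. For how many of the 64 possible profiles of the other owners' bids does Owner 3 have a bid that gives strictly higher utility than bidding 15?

16

Others bid (5, 5, 18): truth gives 0; bid 18 gives 4 > 0. Violating.
Others bid (5, 13, 18): truth gives 0; bid 18 gives 2 > 0. Violating.
Others bid (5, 15, 5): truth gives 0; bid 18 gives 5 > 0. Violating.
Others bid (5, 15, 13): truth gives 0; bid 18 gives 3 > 0. Violating.
Others bid (5, 5, 5): truth gives 8; no alternative beats it.
Others bid (5, 5, 13): truth gives 6; no alternative beats it.
(Checking all 64 profiles: 16 have a profitable deviation, 48 do not.)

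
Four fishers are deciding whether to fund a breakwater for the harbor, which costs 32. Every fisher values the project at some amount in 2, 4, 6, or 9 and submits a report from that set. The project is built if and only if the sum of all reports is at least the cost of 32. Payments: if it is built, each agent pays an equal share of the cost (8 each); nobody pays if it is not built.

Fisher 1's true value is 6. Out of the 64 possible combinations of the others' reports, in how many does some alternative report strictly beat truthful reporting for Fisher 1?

1

Others report (9, 9, 9): truth gives -2; report 2 gives 0 > -2. Violating.
Others report (2, 2, 2): truth gives 0; no alternative beats it.
Others report (2, 2, 4): truth gives 0; no alternative beats it.
(Checking all 64 profiles: 1 has a profitable deviation, 63 do not.)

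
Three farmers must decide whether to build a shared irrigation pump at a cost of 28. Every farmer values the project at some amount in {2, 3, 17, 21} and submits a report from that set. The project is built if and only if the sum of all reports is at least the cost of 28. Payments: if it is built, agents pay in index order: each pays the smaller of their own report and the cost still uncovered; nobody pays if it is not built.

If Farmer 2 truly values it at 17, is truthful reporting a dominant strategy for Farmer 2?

Consider the case where Farmer 1 reports 17 and Farmer 3 reports 17.
Truthful report 17: project built, pays 11, utility 17 - 11 = 6.
Report 2 instead: project built, pays 2, utility 17 - 2 = 15.
Since 15 > 6, reporting 2 is strictly better here, so truthful reporting is not dominant.

No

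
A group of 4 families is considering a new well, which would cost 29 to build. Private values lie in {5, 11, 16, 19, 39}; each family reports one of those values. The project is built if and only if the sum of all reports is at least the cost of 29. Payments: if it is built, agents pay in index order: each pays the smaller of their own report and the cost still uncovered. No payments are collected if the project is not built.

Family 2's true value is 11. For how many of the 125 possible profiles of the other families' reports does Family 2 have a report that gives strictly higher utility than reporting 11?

96

Others report (5, 5, 16): truth gives 0; report 5 gives 6 > 0. Violating.
Others report (5, 5, 19): truth gives 0; report 5 gives 6 > 0. Violating.
Others report (5, 5, 39): truth gives 0; report 5 gives 6 > 0. Violating.
Others report (5, 11, 11): truth gives 0; report 5 gives 6 > 0. Violating.
Others report (5, 5, 5): truth gives 0; no alternative beats it.
Others report (5, 5, 11): truth gives 0; no alternative beats it.
(Checking all 125 profiles: 96 have a profitable deviation, 29 do not.)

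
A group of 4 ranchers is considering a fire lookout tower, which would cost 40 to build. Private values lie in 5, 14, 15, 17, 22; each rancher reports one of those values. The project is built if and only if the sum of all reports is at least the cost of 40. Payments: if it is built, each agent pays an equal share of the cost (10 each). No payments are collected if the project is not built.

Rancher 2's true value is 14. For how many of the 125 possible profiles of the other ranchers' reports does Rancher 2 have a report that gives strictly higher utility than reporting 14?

6

Others report (5, 5, 14): truth gives 0; report 17 gives 4 > 0. Violating.
Others report (5, 5, 15): truth gives 0; report 15 gives 4 > 0. Violating.
Others report (5, 14, 5): truth gives 0; report 17 gives 4 > 0. Violating.
Others report (5, 15, 5): truth gives 0; report 15 gives 4 > 0. Violating.
Others report (5, 5, 5): truth gives 0; no alternative beats it.
Others report (5, 5, 17): truth gives 4; no alternative beats it.
(Checking all 125 profiles: 6 have a profitable deviation, 119 do not.)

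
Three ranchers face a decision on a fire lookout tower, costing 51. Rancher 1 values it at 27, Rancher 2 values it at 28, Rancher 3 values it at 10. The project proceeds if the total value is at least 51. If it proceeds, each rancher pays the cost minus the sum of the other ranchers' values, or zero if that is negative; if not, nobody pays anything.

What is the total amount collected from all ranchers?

Total value 65 ≥ cost 51, so it is built.
Rancher 1: others sum to 38; max(0, 51 - 38) = 13.
Rancher 2: others sum to 37; max(0, 51 - 37) = 14.
Rancher 3: others sum to 55; max(0, 51 - 55) = 0.
Total collected = 13 + 14 + 0 = 27.

27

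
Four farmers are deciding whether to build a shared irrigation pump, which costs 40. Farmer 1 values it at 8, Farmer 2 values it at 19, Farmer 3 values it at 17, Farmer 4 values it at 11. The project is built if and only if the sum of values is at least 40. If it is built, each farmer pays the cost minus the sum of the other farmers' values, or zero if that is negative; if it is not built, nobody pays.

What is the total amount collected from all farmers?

Total value 55 ≥ cost 40, so it is built.
Farmer 1: others sum to 47; max(0, 40 - 47) = 0.
Farmer 2: others sum to 36; max(0, 40 - 36) = 4.
Farmer 3: others sum to 38; max(0, 40 - 38) = 2.
Farmer 4: others sum to 44; max(0, 40 - 44) = 0.
Total collected = 0 + 4 + 2 + 0 = 6.

6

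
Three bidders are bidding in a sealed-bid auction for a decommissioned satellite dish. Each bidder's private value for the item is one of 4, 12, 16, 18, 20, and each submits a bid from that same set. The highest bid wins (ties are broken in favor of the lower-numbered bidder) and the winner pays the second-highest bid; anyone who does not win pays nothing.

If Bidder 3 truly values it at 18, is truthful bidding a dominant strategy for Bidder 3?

Yes

Check each profile of the others' bids and compare truth against every alternative bid.
Others bid (4, 4): truth gives 14, best alternative gives 14.
Others bid (4, 12): truth gives 6, best alternative gives 6.
Others bid (12, 4): truth gives 6, best alternative gives 6.
Others bid (12, 12): truth gives 6, best alternative gives 6.
Others bid (4, 16): truth gives 2, best alternative gives 2.
Others bid (12, 16): truth gives 2, best alternative gives 2.
(Remaining 19 profiles checked similarly; truth is weakly best in each.)
In every case the truthful bid is at least as good as any alternative, so it is a dominant strategy.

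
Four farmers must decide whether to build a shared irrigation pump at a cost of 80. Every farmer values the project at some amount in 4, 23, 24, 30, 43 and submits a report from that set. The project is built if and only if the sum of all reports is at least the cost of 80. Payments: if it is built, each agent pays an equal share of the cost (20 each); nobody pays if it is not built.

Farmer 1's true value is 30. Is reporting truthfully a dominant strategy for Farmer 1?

No

Consider the case where Farmer 2 reports 4, Farmer 3 reports 4 and Farmer 4 reports 30.
Truthful report 30: project not built, utility 0.
Report 43 instead: project built, pays 20, utility 30 - 20 = 10.
Since 10 > 0, reporting 43 is strictly better here, so truthful reporting is not dominant.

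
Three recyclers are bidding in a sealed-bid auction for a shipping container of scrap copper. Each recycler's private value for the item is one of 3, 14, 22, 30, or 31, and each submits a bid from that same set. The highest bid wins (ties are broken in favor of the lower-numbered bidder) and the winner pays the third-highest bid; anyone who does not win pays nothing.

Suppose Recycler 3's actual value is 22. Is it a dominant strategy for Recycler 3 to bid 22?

No

Consider the case where Recycler 1 bids 3 and Recycler 2 bids 22.
Truthful bid 22: loses, pays 0, utility 0.
Bid 30 instead: wins, pays 3, utility 22 - 3 = 19.
Since 19 > 0, bidding 30 is strictly better here, so truthful bidding is not dominant.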